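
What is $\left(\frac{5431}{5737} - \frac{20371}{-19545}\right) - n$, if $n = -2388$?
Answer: $\frac{267988657342}{112129665} \approx 2390.0$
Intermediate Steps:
$\left(\frac{5431}{5737} - \frac{20371}{-19545}\right) - n = \left(\frac{5431}{5737} - \frac{20371}{-19545}\right) - -2388 = \left(5431 \cdot \frac{1}{5737} - - \frac{20371}{19545}\right) + 2388 = \left(\frac{5431}{5737} + \frac{20371}{19545}\right) + 2388 = \frac{223017322}{112129665} + 2388 = \frac{267988657342}{112129665}$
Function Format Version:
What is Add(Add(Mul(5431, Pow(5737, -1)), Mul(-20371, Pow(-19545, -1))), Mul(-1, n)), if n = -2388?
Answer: Rational(267988657342, 112129665) ≈ 2390.0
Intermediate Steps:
Add(Add(Mul(5431, Pow(5737, -1)), Mul(-20371, Pow(-19545, -1))), Mul(-1, n)) = Add(Add(Mul(5431, Pow(5737, -1)), Mul(-20371, Pow(-19545, -1))), Mul(-1, -2388)) = Add(Add(Mul(5431, Rational(1, 5737)), Mul(-20371, Rational(-1, 19545))), 2388) = Add(Add(Rational(5431, 5737), Rational(20371, 19545)), 2388) = Add(Rational(223017322, 112129665), 2388) = Rational(267988657342, 112129665)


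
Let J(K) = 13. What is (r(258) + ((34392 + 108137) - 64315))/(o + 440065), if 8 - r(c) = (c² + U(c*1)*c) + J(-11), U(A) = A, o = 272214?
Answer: -54919/712279 ≈ -0.077103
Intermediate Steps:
r(c) = -5 - 2*c² (r(c) = 8 - ((c² + (c*1)*c) + 13) = 8 - ((c² + c*c) + 13) = 8 - ((c² + c²) + 13) = 8 - (2*c² + 13) = 8 - (13 + 2*c²) = 8 + (-13 - 2*c²) = -5 - 2*c²)
(r(258) + ((34392 + 108137) - 64315))/(o + 440065) = ((-5 - 2*258²) + ((34392 + 108137) - 64315))/(272214 + 440065) = ((-5 - 2*66564) + (142529 - 64315))/712279 = ((-5 - 133128) + 78214)*(1/712279) = (-133133 + 78214)*(1/712279) = -54919*1/712279 = -54919/712279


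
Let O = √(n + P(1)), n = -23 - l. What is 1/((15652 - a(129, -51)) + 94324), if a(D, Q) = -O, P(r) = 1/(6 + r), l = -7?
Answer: 769832/84663044143 - I*√777/84663044143 ≈ 9.0929e-6 - 3.2924e-10*I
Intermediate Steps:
n = -16 (n = -23 - 1*(-7) = -23 + 7 = -16)
O = I*√777/7 (O = √(-16 + 1/(6 + 1)) = √(-16 + 1/7) = √(-16 + ⅐) = √(-111/7) = I*√777/7 ≈ 3.9821*I)
a(D, Q) = -I*√777/7
1/((15652 - a(129, -51)) + 94324) = 1/((15652 - (-1)*I*√777/7) + 94324) = 1/((15652 + I*√777/7) + 94324) = 1/(109976 + I*√777/7)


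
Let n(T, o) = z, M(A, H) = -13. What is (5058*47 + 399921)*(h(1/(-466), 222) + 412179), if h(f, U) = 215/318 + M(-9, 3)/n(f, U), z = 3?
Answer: 27859171303691/106 ≈ 2.6282e+11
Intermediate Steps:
n(T, o) = 3
h(f, U) = -1163/318 (h(f, U) = 215/318 - 13/3 = -1163/318)
(5058*47 + 399921)*(h(1/(-466), 222) + 412179) = (5058*47 + 399921)*(-1163/318 + 412179) = (237726 + 399921)*(131071759/318) = 637647*(131071759/318) = 27859171303691/106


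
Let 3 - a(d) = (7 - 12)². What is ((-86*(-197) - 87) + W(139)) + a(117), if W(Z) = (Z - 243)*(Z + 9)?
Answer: 1441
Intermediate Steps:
W(Z) = (-243 + Z)*(9 + Z)
a(d) = -22 (a(d) = 3 - (7 - 12)² = 3 - 1*(-5)² = 3 - 1*25 = 3 - 25 = -22)
((-86*(-197) - 87) + W(139)) + a(117) = ((-86*(-197) - 87) + (-2187 + 139² - 234*139)) - 22 = ((16942 - 87) + (-2187 + 19321 - 32526)) - 22 = (16855 - 15392) - 22 = 1463 - 22 = 1441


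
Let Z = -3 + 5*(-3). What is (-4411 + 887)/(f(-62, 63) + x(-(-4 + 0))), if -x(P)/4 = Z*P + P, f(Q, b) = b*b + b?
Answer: -881/1076 ≈ -0.81877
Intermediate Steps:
Z = -18 (Z = -3 - 15 = -18)
f(Q, b) = b + b² (f(Q, b) = b² + b = b + b²)
x(P) = 68*P (x(P) = -4*(-18*P + P) = -(-68)*P = 68*P)
(-4411 + 887)/(f(-62, 63) + x(-(-4 + 0))) = (-4411 + 887)/(63*(1 + 63) + 68*(-(-4 + 0))) = -3524/(63*64 + 68*(-1*(-4))) = -3524/(4032 + 68*4) = -3524/(4032 + 272) = -3524/4304 = -3524*1/4304 = -881/1076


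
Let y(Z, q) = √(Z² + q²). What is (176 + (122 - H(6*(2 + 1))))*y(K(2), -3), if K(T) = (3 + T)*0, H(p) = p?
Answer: 840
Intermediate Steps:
K(T) = 0
(176 + (122 - H(6*(2 + 1))))*y(K(2), -3) = (176 + (122 - 6*(2 + 1)))*√(0² + (-3)²) = (176 + (122 - 6*3))*√(0 + 9) = (176 + (122 - 1*18))*√9 = (176 + (122 - 18))*3 = (176 + 104)*3 = 280*3 = 840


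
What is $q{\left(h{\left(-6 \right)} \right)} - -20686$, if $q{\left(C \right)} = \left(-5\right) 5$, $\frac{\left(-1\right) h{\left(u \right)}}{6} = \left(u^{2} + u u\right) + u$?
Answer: $20661$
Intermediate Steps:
$h{\left(u \right)} = - 12 u^{2} - 6 u$ ($h{\left(u \right)} = - 6 \left(\left(u^{2} + u u\right) + u\right) = - 6 \left(\left(u^{2} + u^{2}\right) + u\right) = - 6 \left(2 u^{2} + u\right) = - 6 \left(u + 2 u^{2}\right) = - 12 u^{2} - 6 u$)
$q{\left(C \right)} = -25$
$q{\left(h{\left(-6 \right)} \right)} - -20686 = -25 - -20686 = -25 + 20686 = 20661$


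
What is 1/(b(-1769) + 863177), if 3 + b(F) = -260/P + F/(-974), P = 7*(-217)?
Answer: 1479506/1277074052395 ≈ 1.1585e-6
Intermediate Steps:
P = -1519
b(F) = -4297/1519 - F/974 (b(F) = -3 + (-260/(-1519) + F/(-974)) = -3 + (-260*(-1/1519) + F*(-1/974)) = -3 + (260/1519 - F/974) = -4297/1519 - F/974)
1/(b(-1769) + 863177) = 1/((-4297/1519 - 1/974*(-1769)) + 863177) = 1/((-4297/1519 + 1769/974) + 863177) = 1/(-1498167/1479506 + 863177) = 1/(1277074052395/1479506) = 1479506/1277074052395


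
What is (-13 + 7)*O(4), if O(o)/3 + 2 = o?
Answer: -36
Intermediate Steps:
O(o) = -6 + 3*o
(-13 + 7)*O(4) = (-13 + 7)*(-6 + 3*4) = -6*(-6 + 12) = -6*6 = -36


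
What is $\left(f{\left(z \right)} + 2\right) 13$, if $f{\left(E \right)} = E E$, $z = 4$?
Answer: $234$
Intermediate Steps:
$f{\left(E \right)} = E^{2}$
$\left(f{\left(z \right)} + 2\right) 13 = \left(4^{2} + 2\right) 13 = \left(16 + 2\right) 13 = 18 \cdot 13 = 234$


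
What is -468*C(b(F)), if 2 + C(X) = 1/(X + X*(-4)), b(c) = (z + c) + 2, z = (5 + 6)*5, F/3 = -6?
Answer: 940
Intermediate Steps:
F = -18 (F = 3*(-6) = -18)
z = 55 (z = 11*5 = 55)
b(c) = 57 + c (b(c) = (55 + c) + 2 = 57 + c)
C(X) = -2 - 1/(3*X) (C(X) = -2 + 1/(X + X*(-4)) = -2 + 1/(X - 4*X) = -2 + 1/(-3*X) = -2 - 1/(3*X))
-468*C(b(F)) = -468*(-2 - 1/(3*(57 - 18))) = -468*(-2 - 1/3/39) = -468*(-2 - 1/3*1/39) = -468*(-2 - 1/117) = -468*(-235/117) = 940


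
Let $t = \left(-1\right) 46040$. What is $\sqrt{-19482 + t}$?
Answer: $181 i \sqrt{2} \approx 255.97 i$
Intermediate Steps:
$t = -46040$
$\sqrt{-19482 + t} = \sqrt{-19482 - 46040} = \sqrt{-65522} = 181 i \sqrt{2}$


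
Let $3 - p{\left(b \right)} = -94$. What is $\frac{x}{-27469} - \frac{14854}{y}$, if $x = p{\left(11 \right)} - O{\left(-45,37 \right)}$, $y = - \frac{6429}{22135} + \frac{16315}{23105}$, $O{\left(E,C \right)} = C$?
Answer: $- \frac{20867565946737485}{583964789512} \approx -35734.0$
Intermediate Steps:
$p{\left(b \right)} = 97$ ($p{\left(b \right)} = 3 - -94 = 3 + 94 = 97$)
$y = \frac{42518096}{102285835}$ ($y = \left(-6429\right) \frac{1}{22135} + 16315 \cdot \frac{1}{23105} = - \frac{6429}{22135} + \frac{3263}{4621} = \frac{42518096}{102285835} \approx 0.41568$)
$x = 60$ ($x = 97 - 37 = 60$)
$\frac{x}{-27469} - \frac{14854}{y} = \frac{60}{-27469} - \frac{14854}{\frac{42518096}{102285835}} = 60 \left(- \frac{1}{27469}\right) - \frac{759676896545}{21259048} = - \frac{60}{27469} - \frac{759676896545}{21259048} = - \frac{20867565946737485}{583964789512}$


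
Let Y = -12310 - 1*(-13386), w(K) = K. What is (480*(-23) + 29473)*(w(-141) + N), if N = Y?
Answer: 17234855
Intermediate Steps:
Y = 1076 (Y = -12310 + 13386 = 1076)
N = 1076
(480*(-23) + 29473)*(w(-141) + N) = (480*(-23) + 29473)*(-141 + 1076) = (-11040 + 29473)*935 = 18433*935 = 17234855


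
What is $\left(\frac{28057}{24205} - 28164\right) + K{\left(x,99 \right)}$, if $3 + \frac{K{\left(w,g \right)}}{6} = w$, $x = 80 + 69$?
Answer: $- \frac{660477983}{24205} \approx -27287.0$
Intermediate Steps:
$x = 149$
$K{\left(w,g \right)} = -18 + 6 w$
$\left(\frac{28057}{24205} - 28164\right) + K{\left(x,99 \right)} = \left(\frac{28057}{24205} - 28164\right) + \left(-18 + 6 \cdot 149\right) = \left(28057 \cdot \frac{1}{24205} - 28164\right) + \left(-18 + 894\right) = \left(\frac{28057}{24205} - 28164\right) + 876 = - \frac{681681563}{24205} + 876 = - \frac{660477983}{24205}$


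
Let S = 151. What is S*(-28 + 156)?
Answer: 19328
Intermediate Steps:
S*(-28 + 156) = 151*(-28 + 156) = 151*128 = 19328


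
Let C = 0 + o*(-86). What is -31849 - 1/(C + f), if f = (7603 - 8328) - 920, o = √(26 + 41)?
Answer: -70401989912/2210493 - 86*√67/2210493 ≈ -31849.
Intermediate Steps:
o = √67 ≈ 8.1853
f = -1645 (f = -725 - 920 = -1645)
C = -86*√67 (C = 0 + √67*(-86) = 0 - 86*√67 = -86*√67 ≈ -703.94)
-31849 - 1/(C + f) = -31849 - 1/(-86*√67 - 1645) = -31849 - 1/(-1645 - 86*√67)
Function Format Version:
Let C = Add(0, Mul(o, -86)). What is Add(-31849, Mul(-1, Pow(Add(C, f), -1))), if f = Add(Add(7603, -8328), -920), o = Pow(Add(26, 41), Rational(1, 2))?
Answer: Add(Rational(-70401989912, 2210493), Mul(Rational(-86, 2210493), Pow(67, Rational(1, 2)))) ≈ -31849.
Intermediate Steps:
o = Pow(67, Rational(1, 2)) ≈ 8.1853
f = -1645 (f = Add(-725, -920) = -1645)
C = Mul(-86, Pow(67, Rational(1, 2))) (C = Add(0, Mul(Pow(67, Rational(1, 2)), -86)) = Add(0, Mul(-86, Pow(67, Rational(1, 2)))) = Mul(-86, Pow(67, Rational(1, 2))) ≈ -703.94)
Add(-31849, Mul(-1, Pow(Add(C, f), -1))) = Add(-31849, Mul(-1, Pow(Add(Mul(-86, Pow(67, Rational(1, 2))), -1645), -1))) = Add(-31849, Mul(-1, Pow(Add(-1645, Mul(-86, Pow(67, Rational(1, 2)))), -1)))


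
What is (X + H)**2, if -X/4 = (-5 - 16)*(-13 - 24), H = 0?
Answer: 9659664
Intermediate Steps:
X = -3108 (X = -4*(-5 - 16)*(-13 - 24) = -(-84)*(-37) = -4*777 = -3108)
(X + H)**2 = (-3108 + 0)**2 = (-3108)**2 = 9659664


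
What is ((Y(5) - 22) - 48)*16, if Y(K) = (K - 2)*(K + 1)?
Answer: -832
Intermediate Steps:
Y(K) = (1 + K)*(-2 + K) (Y(K) = (-2 + K)*(1 + K) = (1 + K)*(-2 + K))
((Y(5) - 22) - 48)*16 = (((-2 + 5**2 - 1*5) - 22) - 48)*16 = (((-2 + 25 - 5) - 22) - 48)*16 = ((18 - 22) - 48)*16 = (-4 - 48)*16 = -52*16 = -832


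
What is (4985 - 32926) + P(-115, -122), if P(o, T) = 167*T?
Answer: -48315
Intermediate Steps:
(4985 - 32926) + P(-115, -122) = (4985 - 32926) + 167*(-122) = -27941 - 20374 = -48315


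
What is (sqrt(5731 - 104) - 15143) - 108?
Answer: -15251 + sqrt(5627) ≈ -15176.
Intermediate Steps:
(sqrt(5731 - 104) - 15143) - 108 = (sqrt(5627) - 15143) - 108 = (-15143 + sqrt(5627)) - 108 = -15251 + sqrt(5627)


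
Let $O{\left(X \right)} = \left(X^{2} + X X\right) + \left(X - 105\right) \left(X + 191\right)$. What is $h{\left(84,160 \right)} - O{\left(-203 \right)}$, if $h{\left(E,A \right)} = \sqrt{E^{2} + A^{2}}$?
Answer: $-86114 + 4 \sqrt{2041} \approx -85933.0$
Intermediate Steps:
$h{\left(E,A \right)} = \sqrt{A^{2} + E^{2}}$
$O{\left(X \right)} = 2 X^{2} + \left(-105 + X\right) \left(191 + X\right)$ ($O{\left(X \right)} = \left(X^{2} + X^{2}\right) + \left(-105 + X\right) \left(191 + X\right) = 2 X^{2} + \left(-105 + X\right) \left(191 + X\right)$)
$h{\left(84,160 \right)} - O{\left(-203 \right)} = \sqrt{160^{2} + 84^{2}} - \left(-20055 + 3 \left(-203\right)^{2} + 86 \left(-203\right)\right) = \sqrt{25600 + 7056} - \left(-20055 + 3 \cdot 41209 - 17458\right) = \sqrt{32656} - \left(-20055 + 123627 - 17458\right) = 4 \sqrt{2041} - 86114 = -86114 + 4 \sqrt{2041}$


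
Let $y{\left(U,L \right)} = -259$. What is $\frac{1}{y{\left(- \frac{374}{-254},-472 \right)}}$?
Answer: $- \frac{1}{259} \approx -0.003861$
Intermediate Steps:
$\frac{1}{y{\left(- \frac{374}{-254},-472 \right)}} = \frac{1}{-259} = - \frac{1}{259}$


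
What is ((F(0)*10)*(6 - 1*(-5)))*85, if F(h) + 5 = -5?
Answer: -93500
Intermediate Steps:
F(h) = -10 (F(h) = -5 - 5 = -10)
((F(0)*10)*(6 - 1*(-5)))*85 = ((-10*10)*(6 - 1*(-5)))*85 = -100*(6 + 5)*85 = -100*11*85 = -1100*85 = -93500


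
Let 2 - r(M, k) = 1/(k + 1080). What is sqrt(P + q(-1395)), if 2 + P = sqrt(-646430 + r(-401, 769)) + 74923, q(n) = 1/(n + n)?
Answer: sqrt(119813670118910 + 37190700*I*sqrt(1195245373))/39990 ≈ 273.72 + 1.4687*I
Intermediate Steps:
r(M, k) = 2 - 1/(1080 + k) (r(M, k) = 2 - 1/(k + 1080) = 2 - 1/(1080 + k))
q(n) = 1/(2*n)
P = 74921 + I*sqrt(1195245373)/43 (P = -2 + (sqrt(-646430 + (2159 + 2*769)/(1080 + 769)) + 74923) = -2 + (sqrt(-646430 + (2159 + 1538)/1849) + 74923) = -2 + (sqrt(-646430 + (1/1849)*3697) + 74923) = -2 + (sqrt(-646430 + 3697/1849) + 74923) = -2 + (sqrt(-1195245373/1849) + 74923) = -2 + (I*sqrt(1195245373)/43 + 74923) = -2 + (74923 + I*sqrt(1195245373)/43) = 74921 + I*sqrt(1195245373)/43 ≈ 74921.0 + 804.01*I)
sqrt(P + q(-1395)) = sqrt((74921 + I*sqrt(1195245373)/43) + (1/2)/(-1395)) = sqrt((74921 + I*sqrt(1195245373)/43) + (1/2)*(-1/1395)) = sqrt((74921 + I*sqrt(1195245373)/43) - 1/2790) = sqrt(209029589/2790 + I*sqrt(1195245373)/43)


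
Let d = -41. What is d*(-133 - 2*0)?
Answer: 5453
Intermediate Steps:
d*(-133 - 2*0) = -41*(-133 - 2*0) = -41*(-133 + 0) = -41*(-133) = 5453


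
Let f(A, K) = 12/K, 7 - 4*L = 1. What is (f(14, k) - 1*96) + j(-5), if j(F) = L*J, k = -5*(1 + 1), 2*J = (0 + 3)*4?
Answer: -441/5 ≈ -88.200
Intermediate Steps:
L = 3/2 (L = 7/4 - ¼*1 = 7/4 - ¼ = 3/2 ≈ 1.5000)
J = 6 (J = ((0 + 3)*4)/2 = (3*4)/2 = (½)*12 = 6)
k = -10 (k = -5*2 = -10)
j(F) = 9 (j(F) = (3/2)*6 = 9)
(f(14, k) - 1*96) + j(-5) = (12/(-10) - 1*96) + 9 = (12*(-⅒) - 96) + 9 = (-6/5 - 96) + 9 = -486/5 + 9 = -441/5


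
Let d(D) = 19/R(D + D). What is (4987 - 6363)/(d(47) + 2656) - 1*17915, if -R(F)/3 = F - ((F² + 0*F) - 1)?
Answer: -1247785502753/69648307 ≈ -17916.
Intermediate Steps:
R(F) = -3 - 3*F + 3*F² (R(F) = -3*(F - ((F² + 0*F) - 1)) = -3*(F - ((F² + 0) - 1)) = -3*(F - (F² - 1)) = -3*(F - (-1 + F²)) = -3*(F + (1 - F²)) = -3*(1 + F - F²) = -3 - 3*F + 3*F²)
d(D) = 19/(-3 - 6*D + 12*D²) (d(D) = 19/(-3 - 3*(D + D) + 3*(D + D)²) = 19/(-3 - 6*D + 3*(2*D)²) = 19/(-3 - 6*D + 3*(4*D²)) = 19/(-3 - 6*D + 12*D²))
(4987 - 6363)/(d(47) + 2656) - 1*17915 = (4987 - 6363)/(19/(3*(-1 - 2*47 + 4*47²)) + 2656) - 1*17915 = -1376/(19/(3*(-1 - 94 + 4*2209)) + 2656) - 17915 = -1376/(19/(3*(-1 - 94 + 8836)) + 2656) - 17915 = -1376/((19/3)/8741 + 2656) - 17915 = -1376/((19/3)*(1/8741) + 2656) - 17915 = -1376/(19/26223 + 2656) - 17915 = -1376/69648307/26223 - 17915 = -1376*26223/69648307 - 17915 = -36082848/69648307 - 17915 = -1247785502753/69648307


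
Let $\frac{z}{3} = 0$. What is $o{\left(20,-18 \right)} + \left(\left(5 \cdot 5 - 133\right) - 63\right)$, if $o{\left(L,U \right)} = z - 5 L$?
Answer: $-271$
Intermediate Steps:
$z = 0$ ($z = 3 \cdot 0 = 0$)
$o{\left(L,U \right)} = - 5 L$ ($o{\left(L,U \right)} = 0 - 5 L = - 5 L$)
$o{\left(20,-18 \right)} + \left(\left(5 \cdot 5 - 133\right) - 63\right) = \left(-5\right) 20 + \left(\left(5 \cdot 5 - 133\right) - 63\right) = -100 + \left(\left(25 - 133\right) - 63\right) = -100 - 171 = -271$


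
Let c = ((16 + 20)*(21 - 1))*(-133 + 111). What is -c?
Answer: 15840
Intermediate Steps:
c = -15840 (c = (36*20)*(-22) = 720*(-22) = -15840)
-c = -1*(-15840) = 15840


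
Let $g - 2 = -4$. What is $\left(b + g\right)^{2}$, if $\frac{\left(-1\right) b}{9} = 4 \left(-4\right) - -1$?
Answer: $17689$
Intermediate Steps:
$g = -2$ ($g = 2 - 4 = -2$)
$b = 135$ ($b = - 9 \left(4 \left(-4\right) - -1\right) = - 9 \left(-16 + 1\right) = \left(-9\right) \left(-15\right) = 135$)
$\left(b + g\right)^{2} = \left(135 - 2\right)^{2} = 133^{2} = 17689$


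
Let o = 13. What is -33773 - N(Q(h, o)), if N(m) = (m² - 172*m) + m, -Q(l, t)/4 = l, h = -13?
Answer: -27585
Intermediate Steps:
Q(l, t) = -4*l
N(m) = m² - 171*m
-33773 - N(Q(h, o)) = -33773 - (-4*(-13))*(-171 - 4*(-13)) = -33773 - 52*(-171 + 52) = -33773 - 52*(-119) = -33773 - 1*(-6188) = -33773 + 6188 = -27585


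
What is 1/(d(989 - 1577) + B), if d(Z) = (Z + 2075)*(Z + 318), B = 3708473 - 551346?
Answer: 1/2755637 ≈ 3.6289e-7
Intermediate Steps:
B = 3157127
d(Z) = (318 + Z)*(2075 + Z) (d(Z) = (2075 + Z)*(318 + Z) = (318 + Z)*(2075 + Z))
1/(d(989 - 1577) + B) = 1/((659850 + (989 - 1577)² + 2393*(989 - 1577)) + 3157127) = 1/((659850 + (-588)² + 2393*(-588)) + 3157127) = 1/((659850 + 345744 - 1407084) + 3157127) = 1/(-401490 + 3157127) = 1/2755637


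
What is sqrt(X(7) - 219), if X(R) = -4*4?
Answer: I*sqrt(235) ≈ 15.33*I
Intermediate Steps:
X(R) = -16
sqrt(X(7) - 219) = sqrt(-16 - 219) = sqrt(-235) = I*sqrt(235)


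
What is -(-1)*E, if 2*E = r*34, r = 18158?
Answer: 308686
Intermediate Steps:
E = 308686 (E = (18158*34)/2 = (½)*617372 = 308686)
-(-1)*E = -(-1)*308686 = -1*(-308686) = 308686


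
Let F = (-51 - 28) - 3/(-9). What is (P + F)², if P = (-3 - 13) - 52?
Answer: 193600/9 ≈ 21511.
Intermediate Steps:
F = -236/3 (F = -79 - 3*(-⅑) = -79 + ⅓ = -236/3 ≈ -78.667)
P = -68 (P = -16 - 52 = -68)
(P + F)² = (-68 - 236/3)² = (-440/3)² = 193600/9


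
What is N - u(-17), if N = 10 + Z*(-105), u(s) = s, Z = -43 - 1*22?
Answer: 6852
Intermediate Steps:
Z = -65 (Z = -43 - 22 = -65)
N = 6835 (N = 10 - 65*(-105) = 10 + 6825 = 6835)
N - u(-17) = 6835 - 1*(-17) = 6835 + 17 = 6852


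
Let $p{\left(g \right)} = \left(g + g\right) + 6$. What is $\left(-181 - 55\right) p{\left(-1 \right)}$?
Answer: $-944$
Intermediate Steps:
$p{\left(g \right)} = 6 + 2 g$ ($p{\left(g \right)} = 2 g + 6 = 6 + 2 g$)
$\left(-181 - 55\right) p{\left(-1 \right)} = \left(-181 - 55\right) \left(6 + 2 \left(-1\right)\right) = - 236 \left(6 - 2\right) = \left(-236\right) 4 = -944$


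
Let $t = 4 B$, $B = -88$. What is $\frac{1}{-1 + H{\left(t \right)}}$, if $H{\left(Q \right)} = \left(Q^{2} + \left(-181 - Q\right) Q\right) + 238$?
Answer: $\frac{1}{63949} \approx 1.5637 \cdot 10^{-5}$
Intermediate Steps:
$t = -352$ ($t = 4 \left(-88\right) = -352$)
$H{\left(Q \right)} = 238 + Q^{2} + Q \left(-181 - Q\right)$ ($H{\left(Q \right)} = \left(Q^{2} + Q \left(-181 - Q\right)\right) + 238 = 238 + Q^{2} + Q \left(-181 - Q\right)$)
$\frac{1}{-1 + H{\left(t \right)}} = \frac{1}{-1 + \left(238 - -63712\right)} = \frac{1}{-1 + \left(238 + 63712\right)} = \frac{1}{-1 + 63950} = \frac{1}{63949}$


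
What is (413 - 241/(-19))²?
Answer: 65415744/361 ≈ 1.8121e+5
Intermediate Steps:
(413 - 241/(-19))² = (413 - 241*(-1/19))² = (413 + 241/19)² = (8088/19)² = 65415744/361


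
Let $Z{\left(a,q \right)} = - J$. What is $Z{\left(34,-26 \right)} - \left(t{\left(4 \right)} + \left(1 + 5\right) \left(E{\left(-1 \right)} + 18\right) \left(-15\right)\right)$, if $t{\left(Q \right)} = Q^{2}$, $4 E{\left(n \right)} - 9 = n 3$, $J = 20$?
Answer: $1719$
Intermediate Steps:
$E{\left(n \right)} = \frac{9}{4} + \frac{3 n}{4}$ ($E{\left(n \right)} = \frac{9}{4} + \frac{n 3}{4} = \frac{9}{4} + \frac{3 n}{4}$)
$Z{\left(a,q \right)} = -20$ ($Z{\left(a,q \right)} = \left(-1\right) 20 = -20$)
$Z{\left(34,-26 \right)} - \left(t{\left(4 \right)} + \left(1 + 5\right) \left(E{\left(-1 \right)} + 18\right) \left(-15\right)\right) = -20 - \left(4^{2} + \left(1 + 5\right) \left(\left(\frac{9}{4} + \frac{3}{4} \left(-1\right)\right) + 18\right) \left(-15\right)\right) = -20 - \left(16 + 6 \left(\left(\frac{9}{4} - \frac{3}{4}\right) + 18\right) \left(-15\right)\right) = -20 - \left(16 + 6 \left(\frac{3}{2} + 18\right) \left(-15\right)\right) = -20 - \left(16 + 6 \cdot \frac{39}{2} \left(-15\right)\right) = -20 - \left(16 + 117 \left(-15\right)\right) = -20 - \left(16 - 1755\right) = -20 - -1739 = -20 + 1739 = 1719$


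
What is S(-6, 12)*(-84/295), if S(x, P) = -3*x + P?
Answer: -504/59 ≈ -8.5424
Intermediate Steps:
S(x, P) = P - 3*x
S(-6, 12)*(-84/295) = (12 - 3*(-6))*(-84/295) = (12 + 18)*(-84*1/295) = 30*(-84/295) = -504/59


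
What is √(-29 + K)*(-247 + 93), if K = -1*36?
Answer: -154*I*√65 ≈ -1241.6*I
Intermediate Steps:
K = -36
√(-29 + K)*(-247 + 93) = √(-29 - 36)*(-247 + 93) = √(-65)*(-154) = (I*√65)*(-154) = -154*I*√65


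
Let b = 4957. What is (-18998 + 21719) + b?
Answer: 7678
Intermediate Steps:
(-18998 + 21719) + b = (-18998 + 21719) + 4957 = 2721 + 4957 = 7678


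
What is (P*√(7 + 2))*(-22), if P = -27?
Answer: 1782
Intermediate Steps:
(P*√(7 + 2))*(-22) = -27*√(7 + 2)*(-22) = -27*√9*(-22) = -27*3*(-22) = -81*(-22) = 1782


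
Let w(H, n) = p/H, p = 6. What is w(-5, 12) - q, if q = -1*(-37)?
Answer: -191/5 ≈ -38.200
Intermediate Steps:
w(H, n) = 6/H
q = 37
w(-5, 12) - q = 6/(-5) - 1*37 = 6*(-1/5) - 37 = -6/5 - 37 = -191/5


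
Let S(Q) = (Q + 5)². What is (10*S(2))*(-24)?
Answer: -11760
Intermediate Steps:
S(Q) = (5 + Q)²
(10*S(2))*(-24) = (10*(5 + 2)²)*(-24) = (10*7²)*(-24) = (10*49)*(-24) = 490*(-24) = -11760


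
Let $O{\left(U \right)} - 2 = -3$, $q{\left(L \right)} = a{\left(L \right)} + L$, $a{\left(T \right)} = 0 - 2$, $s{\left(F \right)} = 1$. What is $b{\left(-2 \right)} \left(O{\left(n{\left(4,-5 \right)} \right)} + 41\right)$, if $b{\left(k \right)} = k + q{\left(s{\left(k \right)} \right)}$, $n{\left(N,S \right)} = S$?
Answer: $-120$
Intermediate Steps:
$a{\left(T \right)} = -2$ ($a{\left(T \right)} = 0 - 2 = -2$)
$q{\left(L \right)} = -2 + L$
$O{\left(U \right)} = -1$ ($O{\left(U \right)} = 2 - 3 = -1$)
$b{\left(k \right)} = -1 + k$ ($b{\left(k \right)} = k + \left(-2 + 1\right) = k - 1 = -1 + k$)
$b{\left(-2 \right)} \left(O{\left(n{\left(4,-5 \right)} \right)} + 41\right) = \left(-1 - 2\right) \left(-1 + 41\right) = \left(-3\right) 40 = -120$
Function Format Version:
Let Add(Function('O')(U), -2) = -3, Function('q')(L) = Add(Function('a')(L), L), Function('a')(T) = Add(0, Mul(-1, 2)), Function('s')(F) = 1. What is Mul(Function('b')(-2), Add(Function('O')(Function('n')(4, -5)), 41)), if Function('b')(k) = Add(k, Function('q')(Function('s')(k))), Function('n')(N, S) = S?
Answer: -120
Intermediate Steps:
Function('a')(T) = -2 (Function('a')(T) = Add(0, -2) = -2)
Function('q')(L) = Add(-2, L)
Function('O')(U) = -1 (Function('O')(U) = Add(2, -3) = -1)
Function('b')(k) = Add(-1, k) (Function('b')(k) = Add(k, Add(-2, 1)) = Add(k, -1) = Add(-1, k))
Mul(Function('b')(-2), Add(Function('O')(Function('n')(4, -5)), 41)) = Mul(Add(-1, -2), Add(-1, 41)) = Mul(-3, 40) = -120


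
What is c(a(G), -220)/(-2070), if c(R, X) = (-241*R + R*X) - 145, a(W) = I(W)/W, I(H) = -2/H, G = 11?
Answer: 1847/27830 ≈ 0.066367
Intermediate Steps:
a(W) = -2/W² (a(W) = (-2/W)/W = -2/W²)
c(R, X) = -145 - 241*R + R*X
c(a(G), -220)/(-2070) = (-145 - (-482)/11² - 2/11²*(-220))/(-2070) = (-145 - (-482)/121 - 2*1/121*(-220))*(-1/2070) = (-145 - 241*(-2/121) - 2/121*(-220))*(-1/2070) = (-145 + 482/121 + 40/11)*(-1/2070) = -16623/121*(-1/2070) = 1847/27830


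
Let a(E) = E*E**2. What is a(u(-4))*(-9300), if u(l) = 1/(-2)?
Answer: 2325/2 ≈ 1162.5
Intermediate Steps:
u(l) = -1/2
a(E) = E**3
a(u(-4))*(-9300) = (-1/2)**3*(-9300) = -1/8*(-9300) = 2325/2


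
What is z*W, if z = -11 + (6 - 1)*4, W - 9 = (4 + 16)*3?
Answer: 621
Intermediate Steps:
W = 69 (W = 9 + (4 + 16)*3 = 9 + 20*3 = 9 + 60 = 69)
z = 9 (z = -11 + 5*4 = -11 + 20 = 9)
z*W = 9*69 = 621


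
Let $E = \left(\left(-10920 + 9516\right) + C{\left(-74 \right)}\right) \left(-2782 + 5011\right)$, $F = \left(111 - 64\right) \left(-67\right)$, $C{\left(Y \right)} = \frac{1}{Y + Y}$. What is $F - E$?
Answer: $\frac{462704545}{148} \approx 3.1264 \cdot 10^{6}$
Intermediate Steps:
$C{\left(Y \right)} = \frac{1}{2 Y}$
$F = -3149$ ($F = 47 \left(-67\right) = -3149$)
$E = - \frac{463170597}{148}$ ($E = \left(\left(-10920 + 9516\right) + \frac{1}{2 \left(-74\right)}\right) \left(-2782 + 5011\right) = \left(-1404 + \frac{1}{2} \left(- \frac{1}{74}\right)\right) 2229 = \left(-1404 - \frac{1}{148}\right) 2229 = \left(- \frac{207793}{148}\right) 2229 = - \frac{463170597}{148} \approx -3.1295 \cdot 10^{6}$)
$F - E = -3149 - - \frac{463170597}{148} = -3149 + \frac{463170597}{148} = \frac{462704545}{148}$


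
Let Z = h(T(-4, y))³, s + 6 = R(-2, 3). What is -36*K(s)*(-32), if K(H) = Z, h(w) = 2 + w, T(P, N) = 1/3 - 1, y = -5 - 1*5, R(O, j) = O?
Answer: 8192/3 ≈ 2730.7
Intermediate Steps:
s = -8 (s = -6 - 2 = -8)
y = -10 (y = -5 - 5 = -10)
T(P, N) = -⅔ (T(P, N) = ⅓ - 1 = -⅔)
Z = 64/27 (Z = (2 - ⅔)³ = (4/3)³ = 64/27 ≈ 2.3704)
K(H) = 64/27
-36*K(s)*(-32) = -36*64/27*(-32) = -256/3*(-32) = 8192/3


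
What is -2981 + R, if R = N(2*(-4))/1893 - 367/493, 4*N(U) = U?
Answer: -2782710986/933249 ≈ -2981.7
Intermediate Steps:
N(U) = U/4
R = -695717/933249 (R = ((2*(-4))/4)/1893 - 367/493 = ((¼)*(-8))*(1/1893) - 367*1/493 = -2*1/1893 - 367/493 = -2/1893 - 367/493 = -695717/933249 ≈ -0.74548)
-2981 + R = -2981 - 695717/933249 = -2782710986/933249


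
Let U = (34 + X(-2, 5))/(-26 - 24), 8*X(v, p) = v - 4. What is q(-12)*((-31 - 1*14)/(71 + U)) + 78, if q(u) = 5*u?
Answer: 60638/521 ≈ 116.39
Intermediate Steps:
X(v, p) = -½ + v/8 (X(v, p) = (v - 4)/8 = (-4 + v)/8 = -½ + v/8)
U = -133/200 (U = (34 + (-½ + (⅛)*(-2)))/(-26 - 24) = (34 + (-½ - ¼))/(-50) = (34 - ¾)*(-1/50) = (133/4)*(-1/50) = -133/200 ≈ -0.66500)
q(-12)*((-31 - 1*14)/(71 + U)) + 78 = (5*(-12))*((-31 - 1*14)/(71 - 133/200)) + 78 = -60*(-31 - 14)/14067/200 + 78 = -(-2700)*200/14067 + 78 = -60*(-1000/1563) + 78 = 20000/521 + 78 = 60638/521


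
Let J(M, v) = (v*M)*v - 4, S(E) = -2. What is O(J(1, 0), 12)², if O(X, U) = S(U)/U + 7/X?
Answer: 529/144 ≈ 3.6736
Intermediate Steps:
J(M, v) = -4 + M*v² (J(M, v) = (M*v)*v - 4 = M*v² - 4 = -4 + M*v²)
O(X, U) = -2/U + 7/X
O(J(1, 0), 12)² = (-2/12 + 7/(-4 + 1*0²))² = (-2*1/12 + 7/(-4 + 1*0))² = (-⅙ + 7/(-4 + 0))² = (-⅙ + 7/(-4))² = (-⅙ + 7*(-¼))² = (-⅙ - 7/4)² = (-23/12)² = 529/144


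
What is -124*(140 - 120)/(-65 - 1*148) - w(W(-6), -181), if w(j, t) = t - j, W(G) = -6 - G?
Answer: 41033/213 ≈ 192.64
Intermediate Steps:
-124*(140 - 120)/(-65 - 1*148) - w(W(-6), -181) = -124*(140 - 120)/(-65 - 1*148) - (-181 - (-6 - 1*(-6))) = -2480/(-65 - 148) - (-181 - (-6 + 6)) = -2480/(-213) - (-181 - 1*0) = -2480*(-1)/213 - (-181 + 0) = -124*(-20/213) - 1*(-181) = 2480/213 + 181 = 41033/213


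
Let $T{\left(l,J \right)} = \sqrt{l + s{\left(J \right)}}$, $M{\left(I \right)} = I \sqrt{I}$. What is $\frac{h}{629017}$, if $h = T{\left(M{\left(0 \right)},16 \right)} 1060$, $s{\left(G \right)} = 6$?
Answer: $\frac{1060 \sqrt{6}}{629017} \approx 0.0041278$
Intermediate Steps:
$M{\left(I \right)} = I^{\frac{3}{2}}$
$T{\left(l,J \right)} = \sqrt{6 + l}$ ($T{\left(l,J \right)} = \sqrt{l + 6} = \sqrt{6 + l}$)
$h = 1060 \sqrt{6}$ ($h = \sqrt{6 + 0^{\frac{3}{2}}} \cdot 1060 = \sqrt{6 + 0} \cdot 1060 = \sqrt{6} \cdot 1060 = 1060 \sqrt{6} \approx 2596.5$)
$\frac{h}{629017} = \frac{1060 \sqrt{6}}{629017}$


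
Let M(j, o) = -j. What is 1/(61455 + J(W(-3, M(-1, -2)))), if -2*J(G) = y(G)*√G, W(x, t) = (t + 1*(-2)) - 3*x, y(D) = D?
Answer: 61455/3776716897 + 8*√2/3776716897 ≈ 1.6275e-5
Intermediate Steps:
W(x, t) = -2 + t - 3*x (W(x, t) = (t - 2) - 3*x = (-2 + t) - 3*x = -2 + t - 3*x)
J(G) = -G^(3/2)/2 (J(G) = -G*√G/2 = -G^(3/2)/2)
1/(61455 + J(W(-3, M(-1, -2)))) = 1/(61455 - (-2 - 1*(-1) - 3*(-3))^(3/2)/2) = 1/(61455 - (-2 + 1 + 9)^(3/2)/2) = 1/(61455 - 8*√2)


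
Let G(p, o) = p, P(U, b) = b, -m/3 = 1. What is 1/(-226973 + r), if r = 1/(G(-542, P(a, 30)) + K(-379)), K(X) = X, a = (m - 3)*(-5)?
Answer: -921/209042134 ≈ -4.4058e-6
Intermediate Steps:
m = -3 (m = -3*1 = -3)
a = 30 (a = (-3 - 3)*(-5) = -6*(-5) = 30)
r = -1/921 (r = 1/(-542 - 379) = 1/(-921) = -1/921 ≈ -0.0010858)
1/(-226973 + r) = 1/(-226973 - 1/921) = 1/(-209042134/921) = -921/209042134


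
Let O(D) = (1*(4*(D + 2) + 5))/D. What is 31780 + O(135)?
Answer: 4290853/135 ≈ 31784.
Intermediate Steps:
O(D) = (13 + 4*D)/D (O(D) = (1*(4*(2 + D) + 5))/D = (1*((8 + 4*D) + 5))/D = (1*(13 + 4*D))/D = (13 + 4*D)/D)
31780 + O(135) = 31780 + (4 + 13/135) = 31780 + 553/135 = 4290853/135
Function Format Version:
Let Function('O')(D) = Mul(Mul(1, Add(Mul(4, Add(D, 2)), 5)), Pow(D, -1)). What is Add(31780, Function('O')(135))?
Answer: Rational(4290853, 135) ≈ 31784.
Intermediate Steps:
Function('O')(D) = Mul(Pow(D, -1), Add(13, Mul(4, D))) (Function('O')(D) = Mul(Mul(1, Add(Mul(4, Add(2, D)), 5)), Pow(D, -1)) = Mul(Mul(1, Add(Add(8, Mul(4, D)), 5)), Pow(D, -1)) = Mul(Mul(1, Add(13, Mul(4, D))), Pow(D, -1)) = Mul(Add(13, Mul(4, D)), Pow(D, -1)) = Mul(Pow(D, -1), Add(13, Mul(4, D))))
Add(31780, Function('O')(135)) = Add(31780, Add(4, Mul(13, Pow(135, -1)))) = Add(31780, Add(4, Mul(13, Rational(1, 135)))) = Add(31780, Add(4, Rational(13, 135))) = Add(31780, Rational(553, 135)) = Rational(4290853, 135)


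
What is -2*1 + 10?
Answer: 8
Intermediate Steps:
-2*1 + 10 = -2 + 10 = 8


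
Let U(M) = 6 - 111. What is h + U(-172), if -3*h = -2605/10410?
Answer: -655309/6246 ≈ -104.92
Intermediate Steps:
U(M) = -105
h = 521/6246 (h = -(-2605)/(3*10410) = -1/3*(-521/2082) = 521/6246 ≈ 0.083413)
h + U(-172) = 521/6246 - 105 = -655309/6246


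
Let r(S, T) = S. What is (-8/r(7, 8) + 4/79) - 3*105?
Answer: -174799/553 ≈ -316.09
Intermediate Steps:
(-8/r(7, 8) + 4/79) - 3*105 = (-8/7 + 4/79) - 3*105 = (-8*⅐ + 4*(1/79)) - 315 = (-8/7 + 4/79) - 315 = -604/553 - 315 = -174799/553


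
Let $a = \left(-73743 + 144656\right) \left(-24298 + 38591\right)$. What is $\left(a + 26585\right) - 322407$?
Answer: $1013263687$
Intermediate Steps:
$a = 1013559509$ ($a = 70913 \cdot 14293 = 1013559509$)
$\left(a + 26585\right) - 322407 = \left(1013559509 + 26585\right) - 322407 = 1013586094 - 322407 = 1013263687$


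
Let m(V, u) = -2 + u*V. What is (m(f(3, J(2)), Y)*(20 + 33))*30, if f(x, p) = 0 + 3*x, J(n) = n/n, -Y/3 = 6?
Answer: -260760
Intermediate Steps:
Y = -18 (Y = -3*6 = -18)
J(n) = 1
f(x, p) = 3*x
m(V, u) = -2 + V*u
(m(f(3, J(2)), Y)*(20 + 33))*30 = ((-2 + (3*3)*(-18))*(20 + 33))*30 = ((-2 + 9*(-18))*53)*30 = ((-2 - 162)*53)*30 = -164*53*30 = -8692*30 = -260760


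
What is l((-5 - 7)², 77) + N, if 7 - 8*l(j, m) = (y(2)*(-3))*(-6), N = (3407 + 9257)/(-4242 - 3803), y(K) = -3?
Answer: 389433/64360 ≈ 6.0509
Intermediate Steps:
N = -12664/8045 (N = 12664/(-8045) = 12664*(-1/8045) = -12664/8045 ≈ -1.5741)
l(j, m) = 61/8 (l(j, m) = 7/8 - (-3*(-3))*(-6)/8 = 7/8 - 9*(-6)/8 = 7/8 - ⅛*(-54) = 7/8 + 27/4 = 61/8)
l((-5 - 7)², 77) + N = 61/8 - 12664/8045 = 389433/64360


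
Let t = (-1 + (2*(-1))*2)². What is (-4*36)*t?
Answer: -3600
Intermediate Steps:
t = 25 (t = (-1 - 2*2)² = (-1 - 4)² = (-5)² = 25)
(-4*36)*t = -4*36*25 = -144*25 = -3600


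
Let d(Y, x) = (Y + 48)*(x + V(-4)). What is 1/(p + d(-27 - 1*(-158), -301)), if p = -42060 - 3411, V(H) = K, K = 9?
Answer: -1/97739 ≈ -1.0231e-5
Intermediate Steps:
V(H) = 9
p = -45471
d(Y, x) = (9 + x)*(48 + Y) (d(Y, x) = (Y + 48)*(x + 9) = (48 + Y)*(9 + x) = (9 + x)*(48 + Y))
1/(p + d(-27 - 1*(-158), -301)) = 1/(-45471 + (432 + 9*(-27 - 1*(-158)) + 48*(-301) + (-27 - 1*(-158))*(-301))) = 1/(-45471 + (432 + 9*(-27 + 158) - 14448 + (-27 + 158)*(-301))) = 1/(-45471 + (432 + 9*131 - 14448 + 131*(-301))) = 1/(-45471 + (432 + 1179 - 14448 - 39431)) = 1/(-45471 - 52268) = 1/(-97739) = -1/97739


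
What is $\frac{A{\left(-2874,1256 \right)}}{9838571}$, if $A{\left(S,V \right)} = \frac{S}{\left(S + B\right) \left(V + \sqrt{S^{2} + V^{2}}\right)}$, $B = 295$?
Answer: $- \frac{628}{36461970413133} + \frac{\sqrt{2459353}}{36461970413133} \approx 2.5787 \cdot 10^{-11}$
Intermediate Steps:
$A{\left(S,V \right)} = \frac{S}{\left(295 + S\right) \left(V + \sqrt{S^{2} + V^{2}}\right)}$ ($A{\left(S,V \right)} = \frac{S}{\left(S + 295\right) \left(V + \sqrt{S^{2} + V^{2}}\right)} = \frac{S}{\left(295 + S\right) \left(V + \sqrt{S^{2} + V^{2}}\right)}$)
$\frac{A{\left(-2874,1256 \right)}}{9838571} = \frac{\left(-2874\right) \frac{1}{295 \cdot 1256 + 295 \sqrt{\left(-2874\right)^{2} + 1256^{2}} - 3609744 - 2874 \sqrt{\left(-2874\right)^{2} + 1256^{2}}}}{9838571} = - \frac{2874}{370520 + 295 \sqrt{8259876 + 1577536} - 3609744 - 2874 \sqrt{8259876 + 1577536}} \cdot \frac{1}{9838571} = - \frac{2874}{370520 + 295 \sqrt{9837412} - 3609744 - 2874 \sqrt{9837412}} \cdot \frac{1}{9838571} = - \frac{2874}{370520 + 295 \cdot 2 \sqrt{2459353} - 3609744 - 2874 \cdot 2 \sqrt{2459353}} \cdot \frac{1}{9838571} = - \frac{2874}{370520 + 590 \sqrt{2459353} - 3609744 - 5748 \sqrt{2459353}} \cdot \frac{1}{9838571} = - \frac{2874}{-3239224 - 5158 \sqrt{2459353}} \cdot \frac{1}{9838571} = - \frac{2874}{9838571 \left(-3239224 - 5158 \sqrt{2459353}\right)}$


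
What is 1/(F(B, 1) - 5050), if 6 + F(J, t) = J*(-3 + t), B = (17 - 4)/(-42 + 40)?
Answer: -1/5043 ≈ -0.00019829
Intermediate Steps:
B = -13/2 (B = 13/(-2) = 13*(-1/2) = -13/2 ≈ -6.5000)
F(J, t) = -6 + J*(-3 + t)
1/(F(B, 1) - 5050) = 1/((-6 - 3*(-13/2) - 13/2*1) - 5050) = 1/((-6 + 39/2 - 13/2) - 5050) = 1/(7 - 5050) = 1/(-5043) = -1/5043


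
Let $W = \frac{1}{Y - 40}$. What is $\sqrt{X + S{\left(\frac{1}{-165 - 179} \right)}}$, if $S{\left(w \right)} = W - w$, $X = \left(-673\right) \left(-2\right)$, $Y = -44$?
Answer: $\frac{11 \sqrt{145128354}}{3612} \approx 36.688$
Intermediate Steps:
$X = 1346$
$W = - \frac{1}{84}$ ($W = \frac{1}{-44 - 40} = \frac{1}{-84} = - \frac{1}{84} \approx -0.011905$)
$S{\left(w \right)} = - \frac{1}{84} - w$
$\sqrt{X + S{\left(\frac{1}{-165 - 179} \right)}} = \sqrt{1346 - \left(\frac{1}{84} + \frac{1}{-165 - 179}\right)} = \sqrt{1346 - \frac{65}{7224}} = \sqrt{\frac{9723439}{7224}} = \frac{11 \sqrt{145128354}}{3612}$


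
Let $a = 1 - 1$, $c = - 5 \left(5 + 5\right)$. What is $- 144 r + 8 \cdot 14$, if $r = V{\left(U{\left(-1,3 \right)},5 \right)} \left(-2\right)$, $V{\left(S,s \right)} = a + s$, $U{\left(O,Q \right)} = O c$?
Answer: $1552$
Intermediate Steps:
$c = -50$ ($c = \left(-5\right) 10 = -50$)
$a = 0$
$U{\left(O,Q \right)} = - 50 O$ ($U{\left(O,Q \right)} = O \left(-50\right) = - 50 O$)
$V{\left(S,s \right)} = s$ ($V{\left(S,s \right)} = 0 + s = s$)
$r = -10$ ($r = 5 \left(-2\right) = -10$)
$- 144 r + 8 \cdot 14 = \left(-144\right) \left(-10\right) + 8 \cdot 14 = 1440 + 112 = 1552$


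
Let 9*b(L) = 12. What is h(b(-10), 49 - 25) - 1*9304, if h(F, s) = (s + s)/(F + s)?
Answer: -176740/19 ≈ -9302.1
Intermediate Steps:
b(L) = 4/3 (b(L) = (⅑)*12 = 4/3)
h(F, s) = 2*s/(F + s) (h(F, s) = (2*s)/(F + s) = 2*s/(F + s))
h(b(-10), 49 - 25) - 1*9304 = 2*(49 - 25)/(4/3 + (49 - 25)) - 1*9304 = 2*24/(4/3 + 24) - 9304 = 2*24/(76/3) - 9304 = 2*24*(3/76) - 9304 = 36/19 - 9304 = -176740/19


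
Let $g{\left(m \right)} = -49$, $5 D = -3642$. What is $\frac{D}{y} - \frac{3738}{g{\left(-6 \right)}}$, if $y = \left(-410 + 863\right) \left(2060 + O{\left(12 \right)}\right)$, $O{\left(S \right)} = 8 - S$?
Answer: $\frac{414454511}{5432980} \approx 76.285$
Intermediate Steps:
$D = - \frac{3642}{5}$ ($D = \frac{1}{5} \left(-3642\right) = - \frac{3642}{5} \approx -728.4$)
$y = 931368$ ($y = \left(-410 + 863\right) \left(2060 + \left(8 - 12\right)\right) = 453 \left(2060 + \left(8 - 12\right)\right) = 453 \left(2060 - 4\right) = 453 \cdot 2056 = 931368$)
$\frac{D}{y} - \frac{3738}{g{\left(-6 \right)}} = - \frac{3642}{5 \cdot 931368} - \frac{3738}{-49} = \left(- \frac{3642}{5}\right) \frac{1}{931368} - - \frac{534}{7} = - \frac{607}{776140} + \frac{534}{7} = \frac{414454511}{5432980}$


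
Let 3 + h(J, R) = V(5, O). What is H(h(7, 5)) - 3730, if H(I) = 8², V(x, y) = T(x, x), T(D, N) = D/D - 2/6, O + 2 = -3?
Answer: -3666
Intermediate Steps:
O = -5 (O = -2 - 3 = -5)
T(D, N) = ⅔ (T(D, N) = 1 - 2*⅙ = 1 - ⅓ = ⅔)
V(x, y) = ⅔
h(J, R) = -7/3 (h(J, R) = -3 + ⅔ = -7/3)
H(I) = 64
H(h(7, 5)) - 3730 = 64 - 3730 = -3666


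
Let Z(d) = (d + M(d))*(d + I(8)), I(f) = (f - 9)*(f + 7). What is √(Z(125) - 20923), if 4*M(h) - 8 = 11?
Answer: I*√26602/2 ≈ 81.551*I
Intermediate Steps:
I(f) = (-9 + f)*(7 + f)
M(h) = 19/4 (M(h) = 2 + (¼)*11 = 2 + 11/4 = 19/4)
Z(d) = (-15 + d)*(19/4 + d) (Z(d) = (d + 19/4)*(d + (-63 + 8² - 2*8)) = (19/4 + d)*(d + (-63 + 64 - 16)) = (19/4 + d)*(d - 15) = (19/4 + d)*(-15 + d) = (-15 + d)*(19/4 + d))
√(Z(125) - 20923) = √((-285/4 + 125² - 41/4*125) - 20923) = √((-285/4 + 15625 - 5125/4) - 20923) = √(28545/2 - 20923) = √(-13301/2) = I*√26602/2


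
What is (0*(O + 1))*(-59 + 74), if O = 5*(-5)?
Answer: 0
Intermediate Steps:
O = -25
(0*(O + 1))*(-59 + 74) = (0*(-25 + 1))*(-59 + 74) = (0*(-24))*15 = 0*15 = 0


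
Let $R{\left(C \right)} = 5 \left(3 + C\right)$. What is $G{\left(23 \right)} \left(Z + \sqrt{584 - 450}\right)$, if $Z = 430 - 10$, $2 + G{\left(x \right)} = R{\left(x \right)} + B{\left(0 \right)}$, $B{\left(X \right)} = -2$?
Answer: $52920 + 126 \sqrt{134} \approx 54379.0$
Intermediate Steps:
$R{\left(C \right)} = 15 + 5 C$
$G{\left(x \right)} = 11 + 5 x$ ($G{\left(x \right)} = -2 + \left(\left(15 + 5 x\right) - 2\right) = -2 + \left(13 + 5 x\right) = 11 + 5 x$)
$Z = 420$ ($Z = 430 - 10 = 420$)
$G{\left(23 \right)} \left(Z + \sqrt{584 - 450}\right) = \left(11 + 5 \cdot 23\right) \left(420 + \sqrt{584 - 450}\right) = \left(11 + 115\right) \left(420 + \sqrt{134}\right) = 126 \left(420 + \sqrt{134}\right) = 52920 + 126 \sqrt{134}$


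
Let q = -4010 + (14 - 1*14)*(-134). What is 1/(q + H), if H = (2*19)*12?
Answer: -1/3554 ≈ -0.00028137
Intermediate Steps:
q = -4010 (q = -4010 + (14 - 14)*(-134) = -4010 + 0*(-134) = -4010 + 0 = -4010)
H = 456 (H = 38*12 = 456)
1/(q + H) = 1/(-4010 + 456) = 1/(-3554) = -1/3554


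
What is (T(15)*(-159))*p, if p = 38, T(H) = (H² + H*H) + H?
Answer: -2809530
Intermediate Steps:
T(H) = H + 2*H² (T(H) = (H² + H²) + H = 2*H² + H = H + 2*H²)
(T(15)*(-159))*p = ((15*(1 + 2*15))*(-159))*38 = ((15*(1 + 30))*(-159))*38 = ((15*31)*(-159))*38 = (465*(-159))*38 = -73935*38 = -2809530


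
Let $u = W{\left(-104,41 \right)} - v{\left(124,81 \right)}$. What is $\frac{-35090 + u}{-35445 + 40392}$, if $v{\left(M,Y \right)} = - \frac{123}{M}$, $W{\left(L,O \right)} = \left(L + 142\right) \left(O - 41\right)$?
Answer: $- \frac{4351037}{613428} \approx -7.093$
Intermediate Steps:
$W{\left(L,O \right)} = \left(-41 + O\right) \left(142 + L\right)$ ($W{\left(L,O \right)} = \left(142 + L\right) \left(-41 + O\right) = \left(-41 + O\right) \left(142 + L\right)$)
$u = \frac{123}{124}$ ($u = \left(-5822 - -4264 + 142 \cdot 41 - 4264\right) - - \frac{123}{124} = \left(-5822 + 4264 + 5822 - 4264\right) - \left(-123\right) \frac{1}{124} = 0 - - \frac{123}{124} = 0 + \frac{123}{124} = \frac{123}{124} \approx 0.99194$)
$\frac{-35090 + u}{-35445 + 40392} = \frac{-35090 + \frac{123}{124}}{-35445 + 40392} = - \frac{4351037}{124 \cdot 4947} = \left(- \frac{4351037}{124}\right) \frac{1}{4947} = - \frac{4351037}{613428}$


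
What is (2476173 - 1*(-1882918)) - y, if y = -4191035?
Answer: 8550126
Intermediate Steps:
(2476173 - 1*(-1882918)) - y = (2476173 - 1*(-1882918)) - 1*(-4191035) = (2476173 + 1882918) + 4191035 = 4359091 + 4191035 = 8550126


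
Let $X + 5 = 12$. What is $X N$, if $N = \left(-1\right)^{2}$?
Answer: $7$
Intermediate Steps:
$X = 7$ ($X = -5 + 12 = 7$)
$N = 1$
$X N = 7 \cdot 1 = 7$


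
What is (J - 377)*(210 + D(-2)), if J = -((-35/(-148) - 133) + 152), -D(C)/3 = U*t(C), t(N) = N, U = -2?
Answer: -5805657/74 ≈ -78455.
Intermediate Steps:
D(C) = 6*C (D(C) = -(-6)*C = 6*C)
J = -2847/148 (J = -((-35*(-1/148) - 133) + 152) = -((35/148 - 133) + 152) = -(-19649/148 + 152) = -1*2847/148 = -2847/148 ≈ -19.236)
(J - 377)*(210 + D(-2)) = (-2847/148 - 377)*(210 + 6*(-2)) = -58643*(210 - 12)/148 = -58643/148*198 = -5805657/74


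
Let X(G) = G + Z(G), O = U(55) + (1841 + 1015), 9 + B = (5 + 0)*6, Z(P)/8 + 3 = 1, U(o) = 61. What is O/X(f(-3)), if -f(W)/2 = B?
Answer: -2917/58 ≈ -50.293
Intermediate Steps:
Z(P) = -16 (Z(P) = -24 + 8*1 = -24 + 8 = -16)
B = 21 (B = -9 + (5 + 0)*6 = -9 + 5*6 = -9 + 30 = 21)
f(W) = -42 (f(W) = -2*21 = -42)
O = 2917 (O = 61 + (1841 + 1015) = 61 + 2856 = 2917)
X(G) = -16 + G (X(G) = G - 16 = -16 + G)
O/X(f(-3)) = 2917/(-16 - 42) = 2917/(-58) = 2917*(-1/58) = -2917/58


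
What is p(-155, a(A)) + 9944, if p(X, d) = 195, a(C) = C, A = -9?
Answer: 10139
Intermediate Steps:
p(-155, a(A)) + 9944 = 195 + 9944 = 10139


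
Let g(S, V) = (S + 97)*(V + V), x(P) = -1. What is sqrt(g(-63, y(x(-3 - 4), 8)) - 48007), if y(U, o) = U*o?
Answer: I*sqrt(48551) ≈ 220.34*I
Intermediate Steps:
g(S, V) = 2*V*(97 + S) (g(S, V) = (97 + S)*(2*V) = 2*V*(97 + S))
sqrt(g(-63, y(x(-3 - 4), 8)) - 48007) = sqrt(2*(-1*8)*(97 - 63) - 48007) = sqrt(2*(-8)*34 - 48007) = sqrt(-544 - 48007) = sqrt(-48551) = I*sqrt(48551)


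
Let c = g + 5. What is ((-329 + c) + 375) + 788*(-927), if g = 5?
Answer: -730420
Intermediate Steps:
c = 10 (c = 5 + 5 = 10)
((-329 + c) + 375) + 788*(-927) = ((-329 + 10) + 375) + 788*(-927) = (-319 + 375) - 730476 = 56 - 730476 = -730420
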